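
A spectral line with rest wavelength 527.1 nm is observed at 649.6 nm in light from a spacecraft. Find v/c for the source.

0.206c

λ'/λ₀ = 1.2324 > 1 (redshift), so the source is receding.
λ'/λ₀ = √((1 + β)/(1 − β)) for a receding source ⇒ β = (r² − 1)/(r² + 1) with r = λ'/λ₀.
β = (1.5188 − 1)/(1.5188 + 1) ≈ 0.206.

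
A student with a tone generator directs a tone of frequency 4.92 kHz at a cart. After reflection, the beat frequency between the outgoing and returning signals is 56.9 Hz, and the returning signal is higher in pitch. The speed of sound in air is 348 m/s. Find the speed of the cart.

Double Doppler shift off a moving reflector: f₂ = f₀ · (v + u)/(v − u) (u > 0 toward emitter).
Returning signal is higher, so f₂ = f₀ + Δf = 4920 + 56.9 = 4976.9 Hz.
Rearranging, u = v · (f₂ − f₀)/(f₂ + f₀) = 348 × 56.9/9896.9 ≈ 2.00 m/s.
So the cart is moving at 2.00 m/s toward the emitter.

2.00 m/s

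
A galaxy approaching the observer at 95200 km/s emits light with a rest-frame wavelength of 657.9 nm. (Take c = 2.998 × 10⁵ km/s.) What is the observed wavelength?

473.5 nm

β = v/c = 95200/299800 = 0.3175.
Relativistic Doppler for wavelength: λ' = λ₀ · √((1 − β)/(1 + β)).
λ' = 657.9 × √(0.6825/1.3175) = 657.9 × 0.71970 ≈ 473.5 nm.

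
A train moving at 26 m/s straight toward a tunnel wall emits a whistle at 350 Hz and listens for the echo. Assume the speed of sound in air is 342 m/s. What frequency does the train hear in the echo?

408 Hz

The tunnel wall receives the sound from a moving source: f₁ = f₀ · v/(v − v_e) = 350 × 342/316 ≈ 379 Hz.
On the return leg the train is a moving observer: f₂ = f₁ · (v + v_e)/v = 379 × 368/342 ≈ 408 Hz.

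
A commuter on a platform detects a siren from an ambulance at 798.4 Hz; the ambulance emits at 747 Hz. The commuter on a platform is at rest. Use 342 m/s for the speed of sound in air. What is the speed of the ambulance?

22.0 m/s

f' > f, so the ambulance is approaching.
f' = f · v/(v − v_s) ⇒ v_s = v · |1 − f/f'|.
v_s = 342 × |1 − 747/798.4| = 342 × 0.06438 ≈ 22.0 m/s.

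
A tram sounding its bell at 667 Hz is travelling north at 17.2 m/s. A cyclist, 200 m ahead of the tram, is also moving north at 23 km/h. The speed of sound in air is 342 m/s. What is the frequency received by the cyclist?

689 Hz

23 km/h = 6.389 m/s.
The cyclist is ahead, so the tram is moving toward it while the cyclist is moving away from the tram.
General Doppler shift: f' = f · (v − v_o)/(v − v_s).
f' = 667 × (342 − 6.389)/(342 − 17.2) = 667 × 335.61/324.8 ≈ 689 Hz.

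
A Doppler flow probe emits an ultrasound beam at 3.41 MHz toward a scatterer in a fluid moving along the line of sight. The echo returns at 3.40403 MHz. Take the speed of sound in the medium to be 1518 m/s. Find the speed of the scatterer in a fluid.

Double Doppler shift off a moving reflector: f₂ = f₀ · (v + u)/(v − u) (u > 0 toward emitter).
Rearranging, u = v · (f₂ − f₀)/(f₂ + f₀) = 1518 × -0.00597/6.81403 ≈ -1.33 m/s.
So the scatterer in a fluid is moving at 1.33 m/s away from the emitter.

1.33 m/s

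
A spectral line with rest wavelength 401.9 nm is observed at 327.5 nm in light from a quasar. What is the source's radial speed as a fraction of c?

λ'/λ₀ = 0.8149 < 1 (blueshift), so the source is approaching.
λ'/λ₀ = √((1 − β)/(1 + β)) for an approaching source ⇒ β = (1 − r²)/(1 + r²) with r = λ'/λ₀.
β = (1 − 0.6640)/(1 + 0.6640) ≈ 0.202.

0.202c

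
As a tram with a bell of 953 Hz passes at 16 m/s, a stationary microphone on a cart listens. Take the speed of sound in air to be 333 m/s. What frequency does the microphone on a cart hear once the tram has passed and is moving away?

Receding: f₂ = f · v/(v + v_s) = 953 × 333/349 ≈ 909 Hz.

909 Hz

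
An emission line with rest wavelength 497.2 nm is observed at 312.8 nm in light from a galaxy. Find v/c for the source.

λ'/λ₀ = 0.6291 < 1 (blueshift), so the source is approaching.
λ'/λ₀ = √((1 − β)/(1 + β)) for an approaching source ⇒ β = (1 − r²)/(1 + r²) with r = λ'/λ₀.
β = (1 − 0.3958)/(1 + 0.3958) ≈ 0.433.

0.433c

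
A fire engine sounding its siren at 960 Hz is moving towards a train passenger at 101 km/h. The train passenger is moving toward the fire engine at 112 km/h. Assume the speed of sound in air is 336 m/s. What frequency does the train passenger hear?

101 km/h = 28.06 m/s; 112 km/h = 31.11 m/s.
With source approaching and observer approaching, f' = f · (v + v_o)/(v − v_s).
f' = 960 × (336 + 31.11)/(336 − 28.06) = 960 × 367.11/307.94 ≈ 1144 Hz.

1144 Hz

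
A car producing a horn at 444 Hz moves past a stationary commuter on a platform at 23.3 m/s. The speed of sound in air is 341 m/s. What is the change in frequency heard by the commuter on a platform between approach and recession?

61.0 Hz

Approaching: f₁ = f · v/(v − v_s) = 444 × 341/317.7 ≈ 476.6 Hz.
Receding: f₂ = f · v/(v + v_s) = 444 × 341/364.3 ≈ 415.6 Hz.
Drop: f₁ − f₂ = 2f·v·v_s/(v² − v_s²) = 2 × 444 × 341 × 23.3/(341² − 23.3²) ≈ 61.0 Hz.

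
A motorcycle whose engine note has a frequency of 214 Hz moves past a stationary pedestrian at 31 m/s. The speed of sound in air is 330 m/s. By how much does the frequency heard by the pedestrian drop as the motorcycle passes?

Approaching: f₁ = f · v/(v − v_s) = 214 × 330/299 ≈ 236.2 Hz.
Receding: f₂ = f · v/(v + v_s) = 214 × 330/361 ≈ 195.6 Hz.
Drop: f₁ − f₂ = 2f·v·v_s/(v² − v_s²) = 2 × 214 × 330 × 31/(330² − 31²) ≈ 40.6 Hz.

40.6 Hz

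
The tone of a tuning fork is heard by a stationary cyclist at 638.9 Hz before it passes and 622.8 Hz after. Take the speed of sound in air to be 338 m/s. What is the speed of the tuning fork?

4.3 m/s

f₁/f₂ = (v + v_s)/(v − v_s), so v_s = v · (f₁ − f₂)/(f₁ + f₂).
v_s = 338 × (638.9 − 622.8)/(638.9 + 622.8) = 338 × 16.1/1261.7 ≈ 4.3 m/s.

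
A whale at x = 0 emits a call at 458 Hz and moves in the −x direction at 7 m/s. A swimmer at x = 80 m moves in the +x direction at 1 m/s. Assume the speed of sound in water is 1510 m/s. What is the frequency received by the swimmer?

456 Hz

The observer lies on the +x side, so the source is heading away from the observer and the observer is heading away from the source.
General Doppler shift: f' = f · (v − v_o)/(v + v_s).
f' = 458 × (1510 − 1)/(1510 + 7) = 458 × 1509/1517 ≈ 456 Hz.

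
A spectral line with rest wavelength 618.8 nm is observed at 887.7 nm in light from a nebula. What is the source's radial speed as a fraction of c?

λ'/λ₀ = 1.4346 > 1 (redshift), so the source is receding.
λ'/λ₀ = √((1 + β)/(1 − β)) for a receding source ⇒ β = (r² − 1)/(r² + 1) with r = λ'/λ₀.
β = (2.0579 − 1)/(2.0579 + 1) ≈ 0.346.

0.346c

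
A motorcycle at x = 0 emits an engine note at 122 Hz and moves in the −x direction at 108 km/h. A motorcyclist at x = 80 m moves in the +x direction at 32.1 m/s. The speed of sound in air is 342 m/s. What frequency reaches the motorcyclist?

102 Hz

108 km/h = 30 m/s.
The observer lies on the +x side, so the source is heading away from the observer and the observer is heading away from the source.
Both move, so f' = f · (v − v_o)/(v + v_s).
f' = 122 × (342 − 32.1)/(342 + 30) = 122 × 309.9/372 ≈ 102 Hz.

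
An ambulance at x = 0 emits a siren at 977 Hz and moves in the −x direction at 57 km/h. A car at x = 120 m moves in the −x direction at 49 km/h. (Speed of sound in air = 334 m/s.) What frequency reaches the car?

971 Hz

57 km/h = 15.83 m/s; 49 km/h = 13.61 m/s.
The observer lies on the +x side, so the source is heading away from the observer and the observer is heading toward the source.
With source receding and observer approaching, f' = f · (v + v_o)/(v + v_s).
f' = 977 × (334 + 13.61)/(334 + 15.83) = 977 × 347.61/349.83 ≈ 971 Hz.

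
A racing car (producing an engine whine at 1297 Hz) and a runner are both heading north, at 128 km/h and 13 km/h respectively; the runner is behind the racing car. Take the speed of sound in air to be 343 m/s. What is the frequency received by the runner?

128 km/h = 35.56 m/s; 13 km/h = 3.611 m/s.
The runner is behind, so the racing car is moving away from it while the runner is moving toward the racing car.
General Doppler shift: f' = f · (v + v_o)/(v + v_s).
f' = 1297 × (343 + 3.611)/(343 + 35.56) = 1297 × 346.61/378.56 ≈ 1188 Hz.

1188 Hz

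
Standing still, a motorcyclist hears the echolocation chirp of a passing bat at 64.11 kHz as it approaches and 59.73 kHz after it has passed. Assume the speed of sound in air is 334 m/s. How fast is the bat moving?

11.8 m/s

f₁/f₂ = (v + v_s)/(v − v_s), so v_s = v · (f₁ − f₂)/(f₁ + f₂).
v_s = 334 × (64.11 − 59.73)/(64.11 + 59.73) = 334 × 4.38/123.84 ≈ 11.8 m/s.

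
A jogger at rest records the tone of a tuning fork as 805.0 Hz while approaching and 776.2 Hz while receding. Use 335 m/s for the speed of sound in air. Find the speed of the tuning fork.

6.1 m/s

f₁/f₂ = (v + v_s)/(v − v_s), so v_s = v · (f₁ − f₂)/(f₁ + f₂).
v_s = 335 × (805.0 − 776.2)/(805.0 + 776.2) = 335 × 28.8/1581.2 ≈ 6.1 m/s.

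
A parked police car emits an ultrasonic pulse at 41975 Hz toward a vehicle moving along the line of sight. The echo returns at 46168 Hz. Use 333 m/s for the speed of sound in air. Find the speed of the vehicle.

15.8 m/s

Double Doppler shift off a moving reflector: f₂ = f₀ · (v + u)/(v − u) (u > 0 toward emitter).
Rearranging, u = v · (f₂ − f₀)/(f₂ + f₀) = 333 × 4193/88143 ≈ 15.8 m/s.
So the vehicle is moving at 15.8 m/s toward the emitter.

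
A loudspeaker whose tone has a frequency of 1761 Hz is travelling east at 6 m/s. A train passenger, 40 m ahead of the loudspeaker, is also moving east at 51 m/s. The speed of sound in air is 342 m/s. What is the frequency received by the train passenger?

The train passenger is ahead, so the loudspeaker is moving toward it while the train passenger is moving away from the loudspeaker.
General Doppler shift: f' = f · (v − v_o)/(v − v_s).
f' = 1761 × (342 − 51)/(342 − 6) = 1761 × 291/336 ≈ 1525 Hz.

1525 Hz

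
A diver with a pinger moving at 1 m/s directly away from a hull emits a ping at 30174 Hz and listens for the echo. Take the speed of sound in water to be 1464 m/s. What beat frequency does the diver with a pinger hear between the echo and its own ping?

41.2 Hz

The hull receives the sound from a moving source: f₁ = f₀ · v/(v + v_e) = 30174 × 1464/1465 ≈ 30153.4 Hz.
On the return leg the diver with a pinger is a moving observer: f₂ = f₁ · (v − v_e)/v = 30153.4 × 1463/1464 ≈ 30132.8 Hz.
Beat against the emitted tone: |f₂ − f₀| = 2v_e·f₀/(v + v_e) = 2 × 1 × 30174/1465 ≈ 41.2 Hz.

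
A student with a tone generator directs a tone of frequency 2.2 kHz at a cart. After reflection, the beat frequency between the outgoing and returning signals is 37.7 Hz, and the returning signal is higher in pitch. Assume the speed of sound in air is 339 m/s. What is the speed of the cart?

Double Doppler shift off a moving reflector: f₂ = f₀ · (v + u)/(v − u) (u > 0 toward emitter).
Returning signal is higher, so f₂ = f₀ + Δf = 2200 + 37.7 = 2237.7 Hz.
Rearranging, u = v · (f₂ − f₀)/(f₂ + f₀) = 339 × 37.7/4437.7 ≈ 2.88 m/s.
So the cart is moving at 2.88 m/s toward the emitter.

2.88 m/s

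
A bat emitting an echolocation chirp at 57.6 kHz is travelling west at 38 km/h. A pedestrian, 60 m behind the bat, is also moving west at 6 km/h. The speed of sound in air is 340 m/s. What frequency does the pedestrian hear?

38 km/h = 10.56 m/s; 6 km/h = 1.667 m/s.
The pedestrian is behind, so the bat is moving away from it while the pedestrian is moving toward the bat.
General Doppler shift: f' = f · (v + v_o)/(v + v_s).
f' = 57.6 × (340 + 1.667)/(340 + 10.56) = 57.6 × 341.67/350.56 ≈ 56.1 kHz.

56.1 kHz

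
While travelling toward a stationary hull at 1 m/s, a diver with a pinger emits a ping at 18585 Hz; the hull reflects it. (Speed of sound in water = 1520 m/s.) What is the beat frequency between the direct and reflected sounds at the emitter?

The hull receives the sound from a moving source: f₁ = f₀ · v/(v − v_e) = 18585 × 1520/1519 ≈ 18597.2 Hz.
On the return leg the diver with a pinger is a moving observer: f₂ = f₁ · (v + v_e)/v = 18597.2 × 1521/1520 ≈ 18609.5 Hz.
Beat against the emitted tone: |f₂ − f₀| = 2v_e·f₀/(v − v_e) = 2 × 1 × 18585/1519 ≈ 24.5 Hz.

24.5 Hz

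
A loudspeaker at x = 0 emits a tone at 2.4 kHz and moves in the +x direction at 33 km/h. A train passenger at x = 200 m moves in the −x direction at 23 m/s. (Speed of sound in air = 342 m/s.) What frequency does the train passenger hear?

2.63 kHz

33 km/h = 9.167 m/s.
The observer lies on the +x side, so the source is heading toward the observer and the observer is heading toward the source.
Both move, so f' = f · (v + v_o)/(v − v_s).
f' = 2.4 × (342 + 23)/(342 − 9.167) = 2.4 × 365/332.83 ≈ 2.63 kHz.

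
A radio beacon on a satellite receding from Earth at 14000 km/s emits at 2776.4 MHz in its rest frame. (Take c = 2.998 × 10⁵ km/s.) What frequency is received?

2649.6 MHz

β = v/c = 14000/299800 = 0.0467.
Relativistic Doppler for frequency: f' = f₀ · √((1 − β)/(1 + β)).
f' = 2776.4 × √(0.9533/1.0467) = 2776.4 × 0.95434 ≈ 2649.6 MHz.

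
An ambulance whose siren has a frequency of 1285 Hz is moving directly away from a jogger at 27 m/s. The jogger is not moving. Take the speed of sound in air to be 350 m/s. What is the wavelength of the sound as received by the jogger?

Moving source, stationary observer: f' = f · v/(v + v_s) since the source is receding.
f' = 1285 × 350/(350 + 27) ≈ 1193 Hz.
λ' = v/f' = 350/1192.97 ≈ 29.3 cm.

29.3 cm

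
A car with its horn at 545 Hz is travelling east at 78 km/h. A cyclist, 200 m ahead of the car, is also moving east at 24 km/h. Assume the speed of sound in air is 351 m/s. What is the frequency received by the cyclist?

570 Hz

78 km/h = 21.67 m/s; 24 km/h = 6.667 m/s.
The cyclist is ahead, so the car is moving toward it while the cyclist is moving away from the car.
Both move, so f' = f · (v − v_o)/(v − v_s).
f' = 545 × (351 − 6.667)/(351 − 21.67) = 545 × 344.33/329.33 ≈ 570 Hz.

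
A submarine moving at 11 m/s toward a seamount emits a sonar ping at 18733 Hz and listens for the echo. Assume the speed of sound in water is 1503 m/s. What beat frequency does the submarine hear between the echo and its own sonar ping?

The seamount receives the sound from a moving source: f₁ = f₀ · v/(v − v_e) = 18733 × 1503/1492 ≈ 18871 Hz.
On the return leg the submarine is a moving observer: f₂ = f₁ · (v + v_e)/v = 18871 × 1514/1503 ≈ 19009 Hz.
Equivalently f₂ = f₀ · (v + v_e)/(v − v_e).
Beat against the emitted tone: |f₂ − f₀| = 2v_e·f₀/(v − v_e) = 2 × 11 × 18733/1492 ≈ 276 Hz.

276 Hz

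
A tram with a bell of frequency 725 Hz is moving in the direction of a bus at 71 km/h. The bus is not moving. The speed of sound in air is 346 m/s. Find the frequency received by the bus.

769 Hz

71 km/h = 19.72 m/s.
With the source moving toward a stationary observer, f' = f · v/(v − v_s).
f' = 725 × 346/(346 − 19.72) = 725 × 346/326.3 ≈ 769 Hz.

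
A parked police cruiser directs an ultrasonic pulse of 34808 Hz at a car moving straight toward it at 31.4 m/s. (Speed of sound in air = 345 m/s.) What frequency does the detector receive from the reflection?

41778 Hz

The car first receives the wave as a moving observer: f₁ = f₀ · (v + u)/v = 34808 × (345 + 31.4)/345 ≈ 37976 Hz.
On reflection it acts as a source moving toward the stationary detector: f₂ = f₁ · v/(v − u) = 37976 × 345/313.6 ≈ 41778 Hz.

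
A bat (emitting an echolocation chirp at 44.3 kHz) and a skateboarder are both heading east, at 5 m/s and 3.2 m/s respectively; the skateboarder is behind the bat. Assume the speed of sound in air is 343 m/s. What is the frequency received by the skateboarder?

44.1 kHz

The skateboarder is behind, so the bat is moving away from it while the skateboarder is moving toward the bat.
With source receding and observer approaching, f' = f · (v + v_o)/(v + v_s).
f' = 44.3 × (343 + 3.2)/(343 + 5) = 44.3 × 346.2/348 ≈ 44.1 kHz.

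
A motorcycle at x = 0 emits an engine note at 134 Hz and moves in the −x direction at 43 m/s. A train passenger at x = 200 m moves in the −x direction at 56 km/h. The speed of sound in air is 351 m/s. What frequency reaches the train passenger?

56 km/h = 15.56 m/s.
The observer lies on the +x side, so the source is heading away from the observer and the observer is heading toward the source.
Both move, so f' = f · (v + v_o)/(v + v_s).
f' = 134 × (351 + 15.56)/(351 + 43) = 134 × 366.56/394 ≈ 125 Hz.

125 Hz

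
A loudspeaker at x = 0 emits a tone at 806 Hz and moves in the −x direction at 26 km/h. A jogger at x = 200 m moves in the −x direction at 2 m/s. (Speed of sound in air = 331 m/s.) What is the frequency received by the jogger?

26 km/h = 7.222 m/s.
The observer lies on the +x side, so the source is heading away from the observer and the observer is heading toward the source.
With source receding and observer approaching, f' = f · (v + v_o)/(v + v_s).
f' = 806 × (331 + 2)/(331 + 7.222) = 806 × 333/338.22 ≈ 794 Hz.

794 Hz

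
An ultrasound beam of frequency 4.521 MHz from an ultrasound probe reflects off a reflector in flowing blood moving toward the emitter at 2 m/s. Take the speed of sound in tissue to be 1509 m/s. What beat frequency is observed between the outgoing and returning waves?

12000 Hz

At the reflector in flowing blood (a moving observer), f₁ = f₀ · (v + u)/v = 4.521 × 1511/1509 ≈ 4.52699 MHz.
On reflection it acts as a source moving toward the stationary detector: f₂ = f₁ · v/(v − u) = 4.52699 × 1509/1507 ≈ 4.53300 MHz.
Beat frequency (with f₀ = 4521000 Hz): |f₂ − f₀| = 2u·f₀/(v − u) = 2 × 2 × 4521000/1507 ≈ 12000 Hz.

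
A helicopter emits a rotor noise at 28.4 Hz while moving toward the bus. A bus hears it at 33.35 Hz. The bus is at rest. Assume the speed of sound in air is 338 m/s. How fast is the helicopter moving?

50 m/s

f' = f · v/(v − v_s) ⇒ v_s = v · |1 − f/f'|.
v_s = 338 × |1 − 28.4/33.35| = 338 × 0.1484 ≈ 50 m/s.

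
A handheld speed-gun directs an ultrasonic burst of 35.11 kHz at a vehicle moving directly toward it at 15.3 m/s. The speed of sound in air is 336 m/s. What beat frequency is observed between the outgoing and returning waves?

3350 Hz

At the vehicle (a moving observer), f₁ = f₀ · (v + u)/v = 35.11 × 351.3/336 ≈ 36.71 kHz.
The reflection then acts as a moving source: f₂ = f₁ · v/(v − u) ≈ 38.46 kHz.
Beat frequency (with f₀ = 35110 Hz): |f₂ − f₀| = 2u·f₀/(v − u) = 2 × 15.3 × 35110/320.7 ≈ 3350 Hz.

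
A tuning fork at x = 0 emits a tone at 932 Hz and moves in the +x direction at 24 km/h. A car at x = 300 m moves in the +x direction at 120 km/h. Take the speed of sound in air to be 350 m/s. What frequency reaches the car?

860 Hz

24 km/h = 6.667 m/s; 120 km/h = 33.33 m/s.
The observer lies on the +x side, so the source is heading toward the observer and the observer is heading away from the source.
With source approaching and observer receding, f' = f · (v − v_o)/(v − v_s).
f' = 932 × (350 − 33.33)/(350 − 6.667) = 932 × 316.67/343.33 ≈ 860 Hz.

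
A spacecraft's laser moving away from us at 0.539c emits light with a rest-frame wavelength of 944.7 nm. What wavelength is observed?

1726.1 nm

Relativistic Doppler for wavelength: λ' = λ₀ · √((1 + β)/(1 − β)).
λ' = 944.7 × √(1.5390/0.4610) = 944.7 × 1.82713 ≈ 1726.1 nm.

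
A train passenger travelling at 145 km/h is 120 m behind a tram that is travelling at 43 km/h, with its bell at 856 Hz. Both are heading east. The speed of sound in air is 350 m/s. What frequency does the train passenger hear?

43 km/h = 11.94 m/s; 145 km/h = 40.28 m/s.
The train passenger is behind, so the tram is moving away from it while the train passenger is moving toward the tram.
With source receding and observer approaching, f' = f · (v + v_o)/(v + v_s).
f' = 856 × (350 + 40.28)/(350 + 11.94) = 856 × 390.28/361.94 ≈ 923 Hz.

923 Hz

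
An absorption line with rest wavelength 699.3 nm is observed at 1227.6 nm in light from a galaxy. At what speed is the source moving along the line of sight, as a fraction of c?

0.510c

λ'/λ₀ = 1.7555 > 1 (redshift), so the source is receding.
λ'/λ₀ = √((1 + β)/(1 − β)) for a receding source ⇒ β = (r² − 1)/(r² + 1) with r = λ'/λ₀.
β = (3.0817 − 1)/(3.0817 + 1) ≈ 0.510.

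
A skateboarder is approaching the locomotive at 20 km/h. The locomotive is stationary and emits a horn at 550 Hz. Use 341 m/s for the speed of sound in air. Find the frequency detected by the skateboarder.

20 km/h = 5.556 m/s.
Moving observer, stationary source: f' = f · (v + v_o)/v.
f' = 550 × (341 + 5.556)/341 = 550 × 346.56/341 ≈ 559 Hz.

559 Hz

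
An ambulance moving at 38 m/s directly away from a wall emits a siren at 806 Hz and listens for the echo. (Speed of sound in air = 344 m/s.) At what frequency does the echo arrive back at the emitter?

The wall receives the sound from a moving source: f₁ = f₀ · v/(v + v_e) = 806 × 344/382 ≈ 726 Hz.
On the return leg the ambulance is a moving observer: f₂ = f₁ · (v − v_e)/v = 726 × 306/344 ≈ 646 Hz.
Equivalently f₂ = f₀ · (v − v_e)/(v + v_e).

646 Hz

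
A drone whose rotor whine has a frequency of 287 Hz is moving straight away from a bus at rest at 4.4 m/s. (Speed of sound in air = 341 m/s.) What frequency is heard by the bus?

Only the source moves, away from the listener, so f' = f · v/(v + v_s).
f' = 287 × 341/(341 + 4.4) = 287 × 341/345.4 ≈ 283 Hz.

283 Hz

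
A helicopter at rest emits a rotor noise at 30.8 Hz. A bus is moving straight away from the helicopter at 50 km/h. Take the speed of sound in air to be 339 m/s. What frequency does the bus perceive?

50 km/h = 13.89 m/s.
Moving observer, stationary source: f' = f · (v − v_o)/v.
f' = 30.8 × (339 − 13.89)/339 = 30.8 × 325.11/339 ≈ 29.5 Hz.

29.5 Hz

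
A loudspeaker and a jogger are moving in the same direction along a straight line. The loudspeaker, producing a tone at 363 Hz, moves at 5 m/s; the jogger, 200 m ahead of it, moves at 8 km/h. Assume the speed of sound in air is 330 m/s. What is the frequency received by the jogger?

8 km/h = 2.222 m/s.
The jogger is ahead, so the loudspeaker is moving toward it while the jogger is moving away from the loudspeaker.
General Doppler shift: f' = f · (v − v_o)/(v − v_s).
f' = 363 × (330 − 2.222)/(330 − 5) = 363 × 327.78/325 ≈ 366 Hz.

366 Hz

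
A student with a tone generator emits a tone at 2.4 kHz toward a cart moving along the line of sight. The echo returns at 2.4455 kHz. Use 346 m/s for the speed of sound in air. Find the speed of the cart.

Double Doppler shift off a moving reflector: f₂ = f₀ · (v + u)/(v − u) (u > 0 toward emitter).
Rearranging, u = v · (f₂ − f₀)/(f₂ + f₀) = 346 × 0.0455/4.8455 ≈ 3.2 m/s.
So the cart is moving at 3.2 m/s toward the emitter.

3.2 m/s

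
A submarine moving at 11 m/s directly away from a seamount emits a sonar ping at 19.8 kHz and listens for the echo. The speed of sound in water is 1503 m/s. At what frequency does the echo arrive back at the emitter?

19.51 kHz

The seamount receives the sound from a moving source: f₁ = f₀ · v/(v + v_e) = 19.8 × 1503/1514 ≈ 19.66 kHz.
On the return leg the submarine is a moving observer: f₂ = f₁ · (v − v_e)/v = 19.66 × 1492/1503 ≈ 19.51 kHz.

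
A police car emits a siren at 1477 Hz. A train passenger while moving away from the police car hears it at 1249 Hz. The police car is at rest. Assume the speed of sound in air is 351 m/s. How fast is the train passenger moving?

f' = f · (v − v_o)/v ⇒ v_o = v · |f'/f − 1|.
v_o = 351 × |1249/1477 − 1| = 351 × 0.1544 ≈ 54 m/s.

54 m/s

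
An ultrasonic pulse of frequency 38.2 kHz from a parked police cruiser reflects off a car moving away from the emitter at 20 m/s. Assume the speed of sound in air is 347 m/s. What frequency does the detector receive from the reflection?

34.0 kHz

The car first receives the wave as a moving observer: f₁ = f₀ · (v − u)/v = 38.2 × (347 − 20)/347 ≈ 36.0 kHz.
The reflection then acts as a moving source: f₂ = f₁ · v/(v + u) ≈ 34.0 kHz.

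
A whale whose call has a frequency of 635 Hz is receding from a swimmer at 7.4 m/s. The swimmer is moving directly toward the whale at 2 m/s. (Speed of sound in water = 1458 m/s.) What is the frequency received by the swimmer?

633 Hz

General Doppler shift: f' = f · (v + v_o)/(v + v_s).
f' = 635 × (1458 + 2)/(1458 + 7.4) = 635 × 1460/1465.4 ≈ 633 Hz.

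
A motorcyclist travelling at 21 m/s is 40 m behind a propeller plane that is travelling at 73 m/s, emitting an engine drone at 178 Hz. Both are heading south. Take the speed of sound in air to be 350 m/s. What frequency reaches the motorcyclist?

156 Hz

The motorcyclist is behind, so the propeller plane is moving away from it while the motorcyclist is moving toward the propeller plane.
With source receding and observer approaching, f' = f · (v + v_o)/(v + v_s).
f' = 178 × (350 + 21)/(350 + 73) = 178 × 371/423 ≈ 156 Hz.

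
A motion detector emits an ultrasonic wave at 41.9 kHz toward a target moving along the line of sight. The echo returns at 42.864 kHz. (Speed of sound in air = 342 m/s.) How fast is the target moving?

3.9 m/s

Double Doppler shift off a moving reflector: f₂ = f₀ · (v + u)/(v − u) (u > 0 toward emitter).
Rearranging, u = v · (f₂ − f₀)/(f₂ + f₀) = 342 × 0.964/84.764 ≈ 3.9 m/s.
So the target is moving at 3.9 m/s toward the emitter.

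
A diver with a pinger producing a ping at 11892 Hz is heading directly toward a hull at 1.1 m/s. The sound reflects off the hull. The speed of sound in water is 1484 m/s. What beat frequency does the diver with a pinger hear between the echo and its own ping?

The hull receives the sound from a moving source: f₁ = f₀ · v/(v − v_e) = 11892 × 1484/1482.9 ≈ 11900.82 Hz.
On the return leg the diver with a pinger is a moving observer: f₂ = f₁ · (v + v_e)/v = 11900.82 × 1485.1/1484 ≈ 11909.64 Hz.
Beat against the emitted tone: |f₂ − f₀| = 2v_e·f₀/(v − v_e) = 2 × 1.1 × 11892/1482.9 ≈ 17.6 Hz.

17.6 Hz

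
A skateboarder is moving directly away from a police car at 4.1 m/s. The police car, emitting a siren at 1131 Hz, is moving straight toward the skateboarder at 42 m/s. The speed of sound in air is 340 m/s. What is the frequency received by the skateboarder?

With source approaching and observer receding, f' = f · (v − v_o)/(v − v_s).
f' = 1131 × (340 − 4.1)/(340 − 42) = 1131 × 335.9/298 ≈ 1275 Hz.

1275 Hz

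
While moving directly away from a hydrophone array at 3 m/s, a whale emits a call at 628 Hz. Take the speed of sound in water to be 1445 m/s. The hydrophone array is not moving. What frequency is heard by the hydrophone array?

627 Hz

Only the source moves, away from the listener, so f' = f · v/(v + v_s).
f' = 628 × 1445/(1445 + 3) = 628 × 1445/1448 ≈ 627 Hz.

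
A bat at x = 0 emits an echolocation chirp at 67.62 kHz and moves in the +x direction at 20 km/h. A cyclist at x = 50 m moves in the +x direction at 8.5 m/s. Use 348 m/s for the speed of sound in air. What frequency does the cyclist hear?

67.0 kHz

20 km/h = 5.556 m/s.
The observer lies on the +x side, so the source is heading toward the observer and the observer is heading away from the source.
Both move, so f' = f · (v − v_o)/(v − v_s).
f' = 67.62 × (348 − 8.5)/(348 − 5.556) = 67.62 × 339.5/342.44 ≈ 67.0 kHz.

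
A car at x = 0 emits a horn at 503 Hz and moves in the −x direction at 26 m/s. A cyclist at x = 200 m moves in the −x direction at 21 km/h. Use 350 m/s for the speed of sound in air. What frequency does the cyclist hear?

476 Hz

21 km/h = 5.833 m/s.
The observer lies on the +x side, so the source is heading away from the observer and the observer is heading toward the source.
General Doppler shift: f' = f · (v + v_o)/(v + v_s).
f' = 503 × (350 + 5.833)/(350 + 26) = 503 × 355.83/376 ≈ 476 Hz.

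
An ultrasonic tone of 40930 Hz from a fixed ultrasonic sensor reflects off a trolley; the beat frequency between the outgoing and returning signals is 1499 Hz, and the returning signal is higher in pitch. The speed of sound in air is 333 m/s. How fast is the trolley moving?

Double Doppler shift off a moving reflector: f₂ = f₀ · (v + u)/(v − u) (u > 0 toward emitter).
Returning signal is higher, so f₂ = f₀ + Δf = 40930 + 1499 = 42429 Hz.
Rearranging, u = v · (f₂ − f₀)/(f₂ + f₀) = 333 × 1499/83359 ≈ 6.0 m/s.
So the trolley is moving at 6.0 m/s toward the emitter.

6.0 m/s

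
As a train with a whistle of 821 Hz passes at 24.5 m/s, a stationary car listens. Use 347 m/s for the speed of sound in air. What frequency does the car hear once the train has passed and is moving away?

Receding: f₂ = f · v/(v + v_s) = 821 × 347/371.5 ≈ 767 Hz.

767 Hz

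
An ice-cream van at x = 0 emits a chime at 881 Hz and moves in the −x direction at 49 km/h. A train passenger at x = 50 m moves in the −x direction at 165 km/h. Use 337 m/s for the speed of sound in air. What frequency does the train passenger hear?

962 Hz

49 km/h = 13.61 m/s; 165 km/h = 45.83 m/s.
The observer lies on the +x side, so the source is heading away from the observer and the observer is heading toward the source.
General Doppler shift: f' = f · (v + v_o)/(v + v_s).
f' = 881 × (337 + 45.83)/(337 + 13.61) = 881 × 382.83/350.61 ≈ 962 Hz.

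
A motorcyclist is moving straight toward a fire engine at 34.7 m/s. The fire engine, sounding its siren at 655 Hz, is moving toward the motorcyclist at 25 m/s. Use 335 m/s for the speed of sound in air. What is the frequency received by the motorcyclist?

781 Hz

Both move, so f' = f · (v + v_o)/(v − v_s).
f' = 655 × (335 + 34.7)/(335 − 25) = 655 × 369.7/310 ≈ 781 Hz.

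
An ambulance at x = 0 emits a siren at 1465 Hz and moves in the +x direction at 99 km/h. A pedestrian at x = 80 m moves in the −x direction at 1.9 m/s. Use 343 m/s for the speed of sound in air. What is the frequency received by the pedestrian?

99 km/h = 27.5 m/s.
The observer lies on the +x side, so the source is heading toward the observer and the observer is heading toward the source.
General Doppler shift: f' = f · (v + v_o)/(v − v_s).
f' = 1465 × (343 + 1.9)/(343 − 27.5) = 1465 × 344.9/315.5 ≈ 1602 Hz.

1602 Hz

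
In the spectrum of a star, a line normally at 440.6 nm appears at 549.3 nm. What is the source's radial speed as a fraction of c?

0.217c

λ'/λ₀ = 1.2467 > 1 (redshift), so the source is receding.
λ'/λ₀ = √((1 + β)/(1 − β)) for a receding source ⇒ β = (r² − 1)/(r² + 1) with r = λ'/λ₀.
β = (1.5543 − 1)/(1.5543 + 1) ≈ 0.217.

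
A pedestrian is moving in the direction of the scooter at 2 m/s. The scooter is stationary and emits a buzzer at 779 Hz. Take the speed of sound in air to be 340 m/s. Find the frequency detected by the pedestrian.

Moving observer, stationary source: f' = f · (v + v_o)/v.
f' = 779 × (340 + 2)/340 = 779 × 342/340 ≈ 784 Hz.

784 Hz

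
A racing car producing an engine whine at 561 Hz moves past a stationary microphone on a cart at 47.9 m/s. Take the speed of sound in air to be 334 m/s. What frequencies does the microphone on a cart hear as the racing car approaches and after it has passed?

655 Hz approaching; 491 Hz receding

Approaching: f₁ = f · v/(v − v_s) = 561 × 334/286.1 ≈ 655 Hz.
Receding: f₂ = f · v/(v + v_s) = 561 × 334/381.9 ≈ 491 Hz.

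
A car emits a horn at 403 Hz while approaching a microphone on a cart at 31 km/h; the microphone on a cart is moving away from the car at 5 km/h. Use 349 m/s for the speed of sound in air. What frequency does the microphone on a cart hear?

412 Hz

31 km/h = 8.611 m/s; 5 km/h = 1.389 m/s.
General Doppler shift: f' = f · (v − v_o)/(v − v_s).
f' = 403 × (349 − 1.389)/(349 − 8.611) = 403 × 347.61/340.39 ≈ 412 Hz.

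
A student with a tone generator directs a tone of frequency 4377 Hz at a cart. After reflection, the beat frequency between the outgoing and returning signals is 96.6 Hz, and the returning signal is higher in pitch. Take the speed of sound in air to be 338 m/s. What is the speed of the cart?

3.7 m/s

Double Doppler shift off a moving reflector: f₂ = f₀ · (v + u)/(v − u) (u > 0 toward emitter).
Returning signal is higher, so f₂ = f₀ + Δf = 4377 + 96.6 = 4473.6 Hz.
Rearranging, u = v · (f₂ − f₀)/(f₂ + f₀) = 338 × 96.6/8850.6 ≈ 3.7 m/s.
So the cart is moving at 3.7 m/s toward the emitter.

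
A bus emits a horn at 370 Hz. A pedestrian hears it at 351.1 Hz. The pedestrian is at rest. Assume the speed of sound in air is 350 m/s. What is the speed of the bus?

f' < f, so the bus is receding.
f' = f · v/(v + v_s) ⇒ v_s = v · |1 − f/f'|.
v_s = 350 × |1 − 370/351.1| = 350 × 0.05383 ≈ 18.8 m/s.

18.8 m/s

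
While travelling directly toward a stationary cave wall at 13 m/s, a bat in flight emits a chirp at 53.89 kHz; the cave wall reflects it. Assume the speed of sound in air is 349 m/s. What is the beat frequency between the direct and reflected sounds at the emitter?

The cave wall receives the sound from a moving source: f₁ = f₀ · v/(v − v_e) = 53.89 × 349/336 ≈ 55.98 kHz.
On the return leg the bat in flight is a moving observer: f₂ = f₁ · (v + v_e)/v = 55.98 × 362/349 ≈ 58.06 kHz.
Equivalently f₂ = f₀ · (v + v_e)/(v − v_e).
Beat against the emitted tone (with f₀ = 53890 Hz): |f₂ − f₀| = 2v_e·f₀/(v − v_e) = 2 × 13 × 53890/336 ≈ 4170 Hz.

4170 Hz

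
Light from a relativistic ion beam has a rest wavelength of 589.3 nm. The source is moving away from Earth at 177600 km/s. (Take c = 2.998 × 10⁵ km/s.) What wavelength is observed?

β = v/c = 177600/299800 = 0.5924.
Relativistic Doppler for wavelength: λ' = λ₀ · √((1 + β)/(1 − β)).
λ' = 589.3 × √(1.5924/0.4076) = 589.3 × 1.97654 ≈ 1164.8 nm.

1164.8 nm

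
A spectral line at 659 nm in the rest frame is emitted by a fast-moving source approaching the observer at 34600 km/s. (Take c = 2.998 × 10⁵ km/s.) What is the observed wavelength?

β = v/c = 34600/299800 = 0.1154.
Relativistic Doppler for wavelength: λ' = λ₀ · √((1 − β)/(1 + β)).
λ' = 659 × √(0.8846/1.1154) = 659 × 0.89054 ≈ 586.9 nm.

586.9 nm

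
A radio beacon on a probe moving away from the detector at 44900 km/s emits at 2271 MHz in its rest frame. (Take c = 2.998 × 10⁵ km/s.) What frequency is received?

1952.9 MHz

β = v/c = 44900/299800 = 0.1498.
Relativistic Doppler for frequency: f' = f₀ · √((1 − β)/(1 + β)).
f' = 2271 × √(0.8502/1.1498) = 2271 × 0.85993 ≈ 1952.9 MHz.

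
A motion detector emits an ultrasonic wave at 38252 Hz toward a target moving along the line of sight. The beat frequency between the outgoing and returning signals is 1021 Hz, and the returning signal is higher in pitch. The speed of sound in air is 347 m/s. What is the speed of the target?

4.6 m/s

Double Doppler shift off a moving reflector: f₂ = f₀ · (v + u)/(v − u) (u > 0 toward emitter).
Returning signal is higher, so f₂ = f₀ + Δf = 38252 + 1021 = 39273 Hz.
Rearranging, u = v · (f₂ − f₀)/(f₂ + f₀) = 347 × 1021/77525 ≈ 4.6 m/s.
So the target is moving at 4.6 m/s toward the emitter.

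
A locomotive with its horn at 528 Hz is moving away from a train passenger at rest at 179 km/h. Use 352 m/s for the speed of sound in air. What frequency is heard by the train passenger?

463 Hz

179 km/h = 49.72 m/s.
Only the source moves, away from the listener, so f' = f · v/(v + v_s).
f' = 528 × 352/(352 + 49.72) = 528 × 352/401.7 ≈ 463 Hz.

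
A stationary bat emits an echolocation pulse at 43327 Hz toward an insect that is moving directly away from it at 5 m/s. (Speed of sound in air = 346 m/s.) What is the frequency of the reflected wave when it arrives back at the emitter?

42093 Hz

The insect first receives the wave as a moving observer: f₁ = f₀ · (v − u)/v = 43327 × (346 − 5)/346 ≈ 42701 Hz.
On reflection it acts as a source moving away from the stationary detector: f₂ = f₁ · v/(v + u) = 42701 × 346/351 ≈ 42093 Hz.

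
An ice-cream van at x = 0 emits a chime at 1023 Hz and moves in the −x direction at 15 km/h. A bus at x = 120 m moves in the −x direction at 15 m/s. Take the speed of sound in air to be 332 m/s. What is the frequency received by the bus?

1056 Hz

15 km/h = 4.167 m/s.
The observer lies on the +x side, so the source is heading away from the observer and the observer is heading toward the source.
With source receding and observer approaching, f' = f · (v + v_o)/(v + v_s).
f' = 1023 × (332 + 15)/(332 + 4.167) = 1023 × 347/336.17 ≈ 1056 Hz.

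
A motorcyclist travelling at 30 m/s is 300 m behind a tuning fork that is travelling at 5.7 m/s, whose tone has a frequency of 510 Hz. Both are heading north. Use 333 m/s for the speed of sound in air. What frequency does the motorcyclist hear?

547 Hz

The motorcyclist is behind, so the tuning fork is moving away from it while the motorcyclist is moving toward the tuning fork.
General Doppler shift: f' = f · (v + v_o)/(v + v_s).
f' = 510 × (333 + 30)/(333 + 5.7) = 510 × 363/338.7 ≈ 547 Hz.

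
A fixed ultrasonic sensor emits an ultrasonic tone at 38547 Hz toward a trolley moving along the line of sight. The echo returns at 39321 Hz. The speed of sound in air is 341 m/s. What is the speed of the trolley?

3.4 m/s

Double Doppler shift off a moving reflector: f₂ = f₀ · (v + u)/(v − u) (u > 0 toward emitter).
Rearranging, u = v · (f₂ − f₀)/(f₂ + f₀) = 341 × 774/77868 ≈ 3.4 m/s.
So the trolley is moving at 3.4 m/s toward the emitter.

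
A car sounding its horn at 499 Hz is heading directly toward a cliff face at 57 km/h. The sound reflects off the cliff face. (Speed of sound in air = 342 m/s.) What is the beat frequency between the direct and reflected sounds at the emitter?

48.4 Hz

57 km/h = 15.83 m/s.
The cliff face receives the sound from a moving source: f₁ = f₀ · v/(v − v_e) = 499 × 342/326.17 ≈ 523.2 Hz.
On the return leg the car is a moving observer: f₂ = f₁ · (v + v_e)/v = 523.2 × 357.83/342 ≈ 547.4 Hz.
Equivalently f₂ = f₀ · (v + v_e)/(v − v_e).
Beat against the emitted tone: |f₂ − f₀| = 2v_e·f₀/(v − v_e) = 2 × 15.83 × 499/326.17 ≈ 48.4 Hz.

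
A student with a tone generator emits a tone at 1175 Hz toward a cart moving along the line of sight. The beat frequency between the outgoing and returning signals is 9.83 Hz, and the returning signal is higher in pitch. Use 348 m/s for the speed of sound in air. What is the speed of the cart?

1.45 m/s

Double Doppler shift off a moving reflector: f₂ = f₀ · (v + u)/(v − u) (u > 0 toward emitter).
Returning signal is higher, so f₂ = f₀ + Δf = 1175 + 9.83 = 1184.83 Hz.
Rearranging, u = v · (f₂ − f₀)/(f₂ + f₀) = 348 × 9.83/2359.83 ≈ 1.45 m/s.
So the cart is moving at 1.45 m/s toward the emitter.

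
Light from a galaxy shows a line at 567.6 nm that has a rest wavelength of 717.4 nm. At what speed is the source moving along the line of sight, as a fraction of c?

λ'/λ₀ = 0.7912 < 1 (blueshift), so the source is approaching.
λ'/λ₀ = √((1 − β)/(1 + β)) for an approaching source ⇒ β = (1 − r²)/(1 + r²) with r = λ'/λ₀.
β = (1 − 0.6260)/(1 + 0.6260) ≈ 0.230.

0.230c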